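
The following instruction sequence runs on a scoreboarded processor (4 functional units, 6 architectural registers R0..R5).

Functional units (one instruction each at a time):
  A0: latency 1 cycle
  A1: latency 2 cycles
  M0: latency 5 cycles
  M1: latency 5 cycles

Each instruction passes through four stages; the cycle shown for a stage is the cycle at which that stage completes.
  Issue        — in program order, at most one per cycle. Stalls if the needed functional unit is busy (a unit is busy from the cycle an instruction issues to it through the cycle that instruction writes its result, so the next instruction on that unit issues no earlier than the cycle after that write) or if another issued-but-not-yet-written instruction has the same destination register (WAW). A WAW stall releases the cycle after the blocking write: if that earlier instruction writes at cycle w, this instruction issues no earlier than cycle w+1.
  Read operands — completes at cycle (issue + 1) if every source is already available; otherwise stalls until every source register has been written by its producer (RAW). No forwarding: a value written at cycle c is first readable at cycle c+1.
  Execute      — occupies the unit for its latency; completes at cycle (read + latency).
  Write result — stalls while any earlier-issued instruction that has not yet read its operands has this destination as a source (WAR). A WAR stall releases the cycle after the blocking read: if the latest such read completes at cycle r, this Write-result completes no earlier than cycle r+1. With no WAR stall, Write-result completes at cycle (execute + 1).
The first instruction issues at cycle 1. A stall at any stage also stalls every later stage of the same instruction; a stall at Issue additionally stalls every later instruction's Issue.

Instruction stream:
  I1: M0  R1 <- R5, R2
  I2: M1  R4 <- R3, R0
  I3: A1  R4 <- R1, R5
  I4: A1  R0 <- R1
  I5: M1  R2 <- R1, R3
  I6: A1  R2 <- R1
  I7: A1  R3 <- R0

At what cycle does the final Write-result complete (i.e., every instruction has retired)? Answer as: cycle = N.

cycle = 33

t=1  I1→M0
t=2  I1 RO, I2→M1
t=3  I2 RO
t=7  I1 EX
t=8  I1 WR R1, I2 EX
t=9  I2 WR R4
t=10  I3→A1
t=11  I3 RO
t=13  I3 EX
t=14  I3 WR R4
t=15  I4→A1
t=16  I4 RO, I5→M1
t=17  I5 RO
t=18  I4 EX
t=19  I4 WR R0
t=22  I5 EX
t=23  I5 WR R2
t=24  I6→A1
t=25  I6 RO
t=27  I6 EX
t=28  I6 WR R2
t=29  I7→A1
t=30  I7 RO
t=32  I7 EX
t=33  I7 WR R3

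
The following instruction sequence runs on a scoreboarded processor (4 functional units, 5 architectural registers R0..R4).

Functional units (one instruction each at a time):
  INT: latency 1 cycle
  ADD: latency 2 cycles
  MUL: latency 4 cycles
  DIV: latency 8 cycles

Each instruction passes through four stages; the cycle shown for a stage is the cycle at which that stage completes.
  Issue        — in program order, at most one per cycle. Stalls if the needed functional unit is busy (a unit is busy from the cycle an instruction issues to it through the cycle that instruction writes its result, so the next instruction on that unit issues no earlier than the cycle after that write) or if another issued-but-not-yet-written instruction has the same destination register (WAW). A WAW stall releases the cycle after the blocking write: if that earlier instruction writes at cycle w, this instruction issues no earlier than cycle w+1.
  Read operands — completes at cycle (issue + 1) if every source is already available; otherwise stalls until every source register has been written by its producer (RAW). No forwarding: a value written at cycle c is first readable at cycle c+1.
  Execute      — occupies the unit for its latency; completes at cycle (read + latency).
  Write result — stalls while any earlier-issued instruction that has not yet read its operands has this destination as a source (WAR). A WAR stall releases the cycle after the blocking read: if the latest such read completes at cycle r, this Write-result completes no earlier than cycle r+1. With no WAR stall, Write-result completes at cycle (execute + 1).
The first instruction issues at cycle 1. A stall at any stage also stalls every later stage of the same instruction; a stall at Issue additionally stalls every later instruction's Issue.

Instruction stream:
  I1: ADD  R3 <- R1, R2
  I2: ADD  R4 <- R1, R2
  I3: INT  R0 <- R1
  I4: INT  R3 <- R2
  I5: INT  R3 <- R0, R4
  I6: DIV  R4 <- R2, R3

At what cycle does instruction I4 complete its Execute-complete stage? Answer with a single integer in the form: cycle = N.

1) issue 1, read 2, done 4, write 5
2) issue 6, read 7, done 9, write 10  <struct: ADD busy until I1 writes@5>
3) issue 7, read 8, done 9, write 10
4) issue 11, read 12, done 13, write 14  <struct: INT busy until I3 writes@10>
5) issue 15, read 16, done 17, write 18  <struct: INT busy until I4 writes@14>
6) issue 16, read 19, done 27, write 28  <RAW R3: wait I5 write@18>

cycle = 13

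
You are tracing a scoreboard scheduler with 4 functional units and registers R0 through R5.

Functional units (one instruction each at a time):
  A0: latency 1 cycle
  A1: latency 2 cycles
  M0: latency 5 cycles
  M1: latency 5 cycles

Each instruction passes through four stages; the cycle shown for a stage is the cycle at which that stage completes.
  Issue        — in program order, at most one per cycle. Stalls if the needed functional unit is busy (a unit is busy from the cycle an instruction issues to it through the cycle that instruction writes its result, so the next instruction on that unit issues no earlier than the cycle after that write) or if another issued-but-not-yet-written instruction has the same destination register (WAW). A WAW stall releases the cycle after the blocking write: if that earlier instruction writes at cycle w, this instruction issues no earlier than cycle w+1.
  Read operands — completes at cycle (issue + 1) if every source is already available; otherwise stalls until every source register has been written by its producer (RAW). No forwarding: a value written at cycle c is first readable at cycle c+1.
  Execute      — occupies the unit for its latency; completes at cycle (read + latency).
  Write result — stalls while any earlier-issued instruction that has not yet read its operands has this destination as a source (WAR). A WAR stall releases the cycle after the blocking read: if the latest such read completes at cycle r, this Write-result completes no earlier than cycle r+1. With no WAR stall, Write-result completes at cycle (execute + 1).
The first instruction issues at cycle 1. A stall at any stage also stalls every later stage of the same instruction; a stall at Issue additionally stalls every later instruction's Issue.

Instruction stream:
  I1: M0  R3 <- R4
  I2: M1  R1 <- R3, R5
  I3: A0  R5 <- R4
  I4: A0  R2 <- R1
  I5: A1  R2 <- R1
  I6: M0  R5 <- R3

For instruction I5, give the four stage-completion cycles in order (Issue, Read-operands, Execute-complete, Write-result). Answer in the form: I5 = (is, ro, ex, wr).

I5 = (19, 20, 22, 23)

cycle 1: I1→M0
cycle 2: I1 RO; I2→M1
cycle 3: I3→A0
cycle 4: I3 RO
cycle 5: I3 EX
cycle 7: I1 EX
cycle 8: I1 WR R3
cycle 9: I2 RO
cycle 10: I3 WR R5
cycle 11: I4→A0
cycle 14: I2 EX
cycle 15: I2 WR R1
cycle 16: I4 RO
cycle 17: I4 EX
cycle 18: I4 WR R2
cycle 19: I5→A1
cycle 20: I5 RO; I6→M0
cycle 21: I6 RO
cycle 22: I5 EX
cycle 23: I5 WR R2
cycle 26: I6 EX
cycle 27: I6 WR R5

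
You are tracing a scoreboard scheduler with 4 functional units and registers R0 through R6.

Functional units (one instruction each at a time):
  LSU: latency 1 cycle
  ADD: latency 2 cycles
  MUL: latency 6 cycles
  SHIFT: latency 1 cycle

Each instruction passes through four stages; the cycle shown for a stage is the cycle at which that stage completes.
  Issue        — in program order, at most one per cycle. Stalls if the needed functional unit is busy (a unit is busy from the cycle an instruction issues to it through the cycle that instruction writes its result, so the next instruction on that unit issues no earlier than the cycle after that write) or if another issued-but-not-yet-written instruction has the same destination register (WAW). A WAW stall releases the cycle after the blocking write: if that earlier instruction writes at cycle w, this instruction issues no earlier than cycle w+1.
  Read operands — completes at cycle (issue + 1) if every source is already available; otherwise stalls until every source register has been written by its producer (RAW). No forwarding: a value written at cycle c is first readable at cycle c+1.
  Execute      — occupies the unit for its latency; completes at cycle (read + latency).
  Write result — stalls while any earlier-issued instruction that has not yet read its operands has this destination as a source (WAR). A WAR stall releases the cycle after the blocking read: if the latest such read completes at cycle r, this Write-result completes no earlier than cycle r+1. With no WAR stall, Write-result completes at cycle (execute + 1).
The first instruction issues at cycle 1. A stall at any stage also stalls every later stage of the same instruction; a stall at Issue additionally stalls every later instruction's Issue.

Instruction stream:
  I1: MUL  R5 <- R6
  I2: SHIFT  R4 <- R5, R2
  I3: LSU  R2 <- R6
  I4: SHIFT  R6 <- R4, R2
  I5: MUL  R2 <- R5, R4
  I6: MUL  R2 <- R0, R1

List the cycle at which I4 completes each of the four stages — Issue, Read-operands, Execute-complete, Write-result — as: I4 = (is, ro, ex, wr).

I1: IS=1 RO=2 EX=8 WR=9
I2: IS=2 RO=10 EX=11 WR=12  [RAW R5: wait I1 write@9]
I3: IS=3 RO=4 EX=5 WR=11  [WAR R2: wait I2 read@10]
I4: IS=13 RO=14 EX=15 WR=16  [struct: SHIFT busy until I2 writes@12]
I5: IS=14 RO=15 EX=21 WR=22
I6: IS=23 RO=24 EX=30 WR=31  [struct: MUL busy until I5 writes@22]

I4 = (13, 14, 15, 16)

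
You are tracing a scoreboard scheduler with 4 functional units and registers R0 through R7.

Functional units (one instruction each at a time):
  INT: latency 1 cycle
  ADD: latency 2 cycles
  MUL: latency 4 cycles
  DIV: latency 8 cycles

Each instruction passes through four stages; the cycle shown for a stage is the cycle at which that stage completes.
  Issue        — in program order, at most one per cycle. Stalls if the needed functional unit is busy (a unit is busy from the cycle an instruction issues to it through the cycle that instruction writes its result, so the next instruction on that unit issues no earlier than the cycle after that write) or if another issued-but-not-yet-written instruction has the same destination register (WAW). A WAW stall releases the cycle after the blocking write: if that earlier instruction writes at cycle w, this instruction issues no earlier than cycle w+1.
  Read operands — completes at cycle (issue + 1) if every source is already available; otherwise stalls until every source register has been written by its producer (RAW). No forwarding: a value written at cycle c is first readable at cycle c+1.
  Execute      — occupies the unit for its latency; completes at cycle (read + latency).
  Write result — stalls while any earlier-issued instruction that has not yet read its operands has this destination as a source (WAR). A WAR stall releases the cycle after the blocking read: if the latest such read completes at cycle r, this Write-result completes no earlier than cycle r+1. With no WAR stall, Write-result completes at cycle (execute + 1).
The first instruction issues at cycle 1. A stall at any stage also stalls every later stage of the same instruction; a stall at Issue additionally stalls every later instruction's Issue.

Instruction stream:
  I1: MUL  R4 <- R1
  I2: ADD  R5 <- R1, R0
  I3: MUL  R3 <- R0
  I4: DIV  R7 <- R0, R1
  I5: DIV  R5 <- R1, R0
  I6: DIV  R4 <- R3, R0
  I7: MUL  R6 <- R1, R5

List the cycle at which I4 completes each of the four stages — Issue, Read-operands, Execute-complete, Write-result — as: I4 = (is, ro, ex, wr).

I4 = (9, 10, 18, 19)

t=1  issue I1 (MUL)
t=2  I1 read-ops, issue I2 (ADD)
t=3  I2 read-ops
t=5  I2 finished on ADD
t=6  I1 finished on MUL, I2→R5
t=7  I1→R4
t=8  issue I3 (MUL)
t=9  I3 read-ops, issue I4 (DIV)
t=10  I4 read-ops
t=13  I3 finished on MUL
t=14  I3→R3
t=18  I4 finished on DIV
t=19  I4→R7
t=20  issue I5 (DIV)
t=21  I5 read-ops
t=29  I5 finished on DIV
t=30  I5→R5
t=31  issue I6 (DIV)
t=32  I6 read-ops, issue I7 (MUL)
t=33  I7 read-ops
t=37  I7 finished on MUL
t=38  I7→R6
t=40  I6 finished on DIV
t=41  I6→R4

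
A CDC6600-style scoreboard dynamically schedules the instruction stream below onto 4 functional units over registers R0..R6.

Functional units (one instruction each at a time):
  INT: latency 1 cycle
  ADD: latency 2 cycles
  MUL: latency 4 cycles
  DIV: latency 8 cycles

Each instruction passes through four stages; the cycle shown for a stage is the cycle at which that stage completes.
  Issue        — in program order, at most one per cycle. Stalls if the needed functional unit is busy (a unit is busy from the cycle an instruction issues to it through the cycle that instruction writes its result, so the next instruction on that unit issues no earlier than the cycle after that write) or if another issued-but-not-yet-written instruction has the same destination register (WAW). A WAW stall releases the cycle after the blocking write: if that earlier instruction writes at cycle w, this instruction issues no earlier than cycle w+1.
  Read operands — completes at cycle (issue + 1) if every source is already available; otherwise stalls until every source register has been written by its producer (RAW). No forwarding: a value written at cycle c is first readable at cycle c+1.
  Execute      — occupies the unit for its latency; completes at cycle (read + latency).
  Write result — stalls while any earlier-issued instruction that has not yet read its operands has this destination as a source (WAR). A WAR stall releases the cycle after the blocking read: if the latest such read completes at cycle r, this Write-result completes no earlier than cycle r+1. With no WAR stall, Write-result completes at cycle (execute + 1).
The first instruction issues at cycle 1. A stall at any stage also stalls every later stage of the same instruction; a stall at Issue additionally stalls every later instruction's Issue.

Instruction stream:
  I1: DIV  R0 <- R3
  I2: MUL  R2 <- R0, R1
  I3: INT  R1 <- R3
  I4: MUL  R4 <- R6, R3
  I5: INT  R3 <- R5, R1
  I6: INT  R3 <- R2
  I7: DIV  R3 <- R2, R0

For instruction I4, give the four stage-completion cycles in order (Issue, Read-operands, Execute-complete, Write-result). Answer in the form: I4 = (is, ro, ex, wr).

[I1] 1/2/10/11
[I2] 2/12/16/17  (RAW R0: wait I1 write@11)
[I3] 3/4/5/13  (WAR R1: wait I2 read@12)
[I4] 18/19/23/24  (struct: MUL busy until I2 writes@17)
[I5] 19/20/21/22
[I6] 23/24/25/26  (struct: INT busy until I5 writes@22)
[I7] 27/28/36/37  (WAW R3: wait I6 write@26)

I4 = (18, 19, 23, 24)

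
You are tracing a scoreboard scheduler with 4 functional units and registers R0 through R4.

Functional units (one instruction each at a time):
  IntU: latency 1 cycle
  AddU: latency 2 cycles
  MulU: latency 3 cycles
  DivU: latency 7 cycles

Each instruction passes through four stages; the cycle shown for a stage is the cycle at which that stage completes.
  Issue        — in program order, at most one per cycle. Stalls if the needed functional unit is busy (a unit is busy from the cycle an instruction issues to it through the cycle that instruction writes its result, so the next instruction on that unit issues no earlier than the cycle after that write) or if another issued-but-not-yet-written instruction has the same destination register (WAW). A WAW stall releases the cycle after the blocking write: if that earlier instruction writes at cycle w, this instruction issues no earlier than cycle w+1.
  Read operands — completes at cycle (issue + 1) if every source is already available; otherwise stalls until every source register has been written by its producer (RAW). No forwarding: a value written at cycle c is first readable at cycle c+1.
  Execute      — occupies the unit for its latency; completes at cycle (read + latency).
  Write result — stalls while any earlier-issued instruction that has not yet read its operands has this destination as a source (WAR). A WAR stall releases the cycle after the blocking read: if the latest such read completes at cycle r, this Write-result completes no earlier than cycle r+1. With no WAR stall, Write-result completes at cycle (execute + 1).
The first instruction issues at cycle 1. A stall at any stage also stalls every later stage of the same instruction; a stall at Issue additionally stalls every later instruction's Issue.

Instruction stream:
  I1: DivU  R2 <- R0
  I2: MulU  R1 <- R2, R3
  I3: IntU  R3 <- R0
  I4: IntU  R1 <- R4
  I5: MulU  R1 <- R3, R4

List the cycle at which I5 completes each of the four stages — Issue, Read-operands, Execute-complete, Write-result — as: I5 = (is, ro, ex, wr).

I5 = (20, 21, 24, 25)

c1: I1 dispatched to DivU
c2: I1 operands ready | I2 dispatched to MulU
c3: I3 dispatched to IntU
c4: I3 operands ready
c5: I3 complete
c9: I1 complete
c10: R2←I1
c11: I2 operands ready
c12: R3←I3
c14: I2 complete
c15: R1←I2
c16: I4 dispatched to IntU
c17: I4 operands ready
c18: I4 complete
c19: R1←I4
c20: I5 dispatched to MulU
c21: I5 operands ready
c24: I5 complete
c25: R1←I5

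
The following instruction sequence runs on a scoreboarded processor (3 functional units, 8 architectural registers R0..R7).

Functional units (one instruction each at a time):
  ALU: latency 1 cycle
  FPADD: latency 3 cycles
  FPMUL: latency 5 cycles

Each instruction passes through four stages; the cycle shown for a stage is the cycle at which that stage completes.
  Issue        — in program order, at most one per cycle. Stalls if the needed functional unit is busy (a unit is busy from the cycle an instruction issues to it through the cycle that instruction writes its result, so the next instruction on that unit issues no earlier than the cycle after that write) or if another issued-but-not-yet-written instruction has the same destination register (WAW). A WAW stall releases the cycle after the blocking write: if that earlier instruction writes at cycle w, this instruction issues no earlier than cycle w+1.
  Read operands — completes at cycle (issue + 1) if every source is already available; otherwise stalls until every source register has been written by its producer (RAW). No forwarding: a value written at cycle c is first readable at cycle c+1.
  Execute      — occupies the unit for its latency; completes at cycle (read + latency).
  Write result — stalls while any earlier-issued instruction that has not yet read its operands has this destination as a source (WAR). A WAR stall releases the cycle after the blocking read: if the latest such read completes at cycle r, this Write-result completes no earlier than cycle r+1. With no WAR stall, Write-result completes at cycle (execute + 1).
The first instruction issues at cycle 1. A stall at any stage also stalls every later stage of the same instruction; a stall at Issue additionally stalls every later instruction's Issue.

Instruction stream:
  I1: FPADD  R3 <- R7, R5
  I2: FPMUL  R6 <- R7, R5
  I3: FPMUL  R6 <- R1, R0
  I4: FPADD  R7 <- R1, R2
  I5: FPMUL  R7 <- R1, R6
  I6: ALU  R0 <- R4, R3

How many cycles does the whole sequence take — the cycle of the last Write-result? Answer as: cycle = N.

cycle = 25

1) issue 1, read 2, done 5, write 6
2) issue 2, read 3, done 8, write 9
3) issue 10, read 11, done 16, write 17  <struct: FPMUL busy until I2 writes@9>
4) issue 11, read 12, done 15, write 16
5) issue 18, read 19, done 24, write 25  <struct: FPMUL busy until I3 writes@17>
6) issue 19, read 20, done 21, write 22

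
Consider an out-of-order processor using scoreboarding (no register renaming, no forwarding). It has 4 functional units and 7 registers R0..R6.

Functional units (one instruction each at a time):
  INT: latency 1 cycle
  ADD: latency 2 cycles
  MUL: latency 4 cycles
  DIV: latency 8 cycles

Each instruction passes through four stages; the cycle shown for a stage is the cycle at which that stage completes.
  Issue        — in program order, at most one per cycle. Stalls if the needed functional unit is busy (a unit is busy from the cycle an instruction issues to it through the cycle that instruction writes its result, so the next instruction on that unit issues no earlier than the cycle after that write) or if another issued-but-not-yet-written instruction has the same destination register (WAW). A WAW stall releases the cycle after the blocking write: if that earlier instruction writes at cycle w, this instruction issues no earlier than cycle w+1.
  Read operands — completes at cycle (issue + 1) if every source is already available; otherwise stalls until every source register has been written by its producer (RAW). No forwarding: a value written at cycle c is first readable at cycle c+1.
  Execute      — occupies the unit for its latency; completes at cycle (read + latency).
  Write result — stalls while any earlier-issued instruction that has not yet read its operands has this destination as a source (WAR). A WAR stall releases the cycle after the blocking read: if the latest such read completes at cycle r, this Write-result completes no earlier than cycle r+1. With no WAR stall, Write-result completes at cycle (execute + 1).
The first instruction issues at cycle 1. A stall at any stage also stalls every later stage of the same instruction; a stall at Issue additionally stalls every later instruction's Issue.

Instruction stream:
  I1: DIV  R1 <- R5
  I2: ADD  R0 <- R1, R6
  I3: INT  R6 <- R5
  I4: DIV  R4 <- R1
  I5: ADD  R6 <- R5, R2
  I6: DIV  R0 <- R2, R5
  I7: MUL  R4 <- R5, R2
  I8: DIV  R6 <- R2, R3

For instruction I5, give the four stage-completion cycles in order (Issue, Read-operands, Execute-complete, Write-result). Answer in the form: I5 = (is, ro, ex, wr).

[1] I1 dispatched to DIV
[2] I1 operands ready; I2 dispatched to ADD
[3] I3 dispatched to INT
[4] I3 operands ready
[5] I3 complete
[10] I1 complete
[11] R1←I1
[12] I2 operands ready; I4 dispatched to DIV
[13] R6←I3; I4 operands ready
[14] I2 complete
[15] R0←I2
[16] I5 dispatched to ADD
[17] I5 operands ready
[19] I5 complete
[20] R6←I5
[21] I4 complete
[22] R4←I4
[23] I6 dispatched to DIV
[24] I6 operands ready; I7 dispatched to MUL
[25] I7 operands ready
[29] I7 complete
[30] R4←I7
[32] I6 complete
[33] R0←I6
[34] I8 dispatched to DIV
[35] I8 operands ready
[43] I8 complete
[44] R6←I8

I5 = (16, 17, 19, 20)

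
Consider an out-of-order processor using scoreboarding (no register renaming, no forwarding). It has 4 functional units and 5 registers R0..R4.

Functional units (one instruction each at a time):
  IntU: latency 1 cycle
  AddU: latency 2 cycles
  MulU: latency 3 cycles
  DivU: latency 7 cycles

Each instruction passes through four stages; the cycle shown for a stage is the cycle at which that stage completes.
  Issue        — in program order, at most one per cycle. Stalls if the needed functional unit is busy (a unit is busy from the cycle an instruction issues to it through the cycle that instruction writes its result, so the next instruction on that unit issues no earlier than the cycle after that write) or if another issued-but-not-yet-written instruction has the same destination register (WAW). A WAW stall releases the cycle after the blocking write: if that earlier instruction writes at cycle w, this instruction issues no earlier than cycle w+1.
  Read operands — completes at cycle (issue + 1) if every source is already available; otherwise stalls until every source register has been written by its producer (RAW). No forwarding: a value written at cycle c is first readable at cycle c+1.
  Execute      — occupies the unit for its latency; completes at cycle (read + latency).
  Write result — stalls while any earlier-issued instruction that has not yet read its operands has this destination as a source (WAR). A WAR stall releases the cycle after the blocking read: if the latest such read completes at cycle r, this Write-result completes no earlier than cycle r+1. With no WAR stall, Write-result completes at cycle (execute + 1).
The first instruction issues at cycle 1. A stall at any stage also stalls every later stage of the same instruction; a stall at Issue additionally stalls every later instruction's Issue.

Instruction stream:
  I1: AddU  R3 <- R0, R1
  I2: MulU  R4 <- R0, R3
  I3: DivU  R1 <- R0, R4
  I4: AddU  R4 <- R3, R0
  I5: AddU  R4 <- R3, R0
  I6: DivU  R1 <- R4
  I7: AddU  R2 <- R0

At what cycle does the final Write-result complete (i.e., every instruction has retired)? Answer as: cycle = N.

I1 -> (1, 2, 4, 5)
I2 -> (2, 6, 9, 10)  // RAW R3: wait I1 write@5
I3 -> (3, 11, 18, 19)  // RAW R4: wait I2 write@10
I4 -> (11, 12, 14, 15)  // WAW R4: wait I2 write@10
I5 -> (16, 17, 19, 20)  // struct: AddU busy until I4 writes@15
I6 -> (20, 21, 28, 29)  // struct: DivU busy until I3 writes@19
I7 -> (21, 22, 24, 25)

cycle = 29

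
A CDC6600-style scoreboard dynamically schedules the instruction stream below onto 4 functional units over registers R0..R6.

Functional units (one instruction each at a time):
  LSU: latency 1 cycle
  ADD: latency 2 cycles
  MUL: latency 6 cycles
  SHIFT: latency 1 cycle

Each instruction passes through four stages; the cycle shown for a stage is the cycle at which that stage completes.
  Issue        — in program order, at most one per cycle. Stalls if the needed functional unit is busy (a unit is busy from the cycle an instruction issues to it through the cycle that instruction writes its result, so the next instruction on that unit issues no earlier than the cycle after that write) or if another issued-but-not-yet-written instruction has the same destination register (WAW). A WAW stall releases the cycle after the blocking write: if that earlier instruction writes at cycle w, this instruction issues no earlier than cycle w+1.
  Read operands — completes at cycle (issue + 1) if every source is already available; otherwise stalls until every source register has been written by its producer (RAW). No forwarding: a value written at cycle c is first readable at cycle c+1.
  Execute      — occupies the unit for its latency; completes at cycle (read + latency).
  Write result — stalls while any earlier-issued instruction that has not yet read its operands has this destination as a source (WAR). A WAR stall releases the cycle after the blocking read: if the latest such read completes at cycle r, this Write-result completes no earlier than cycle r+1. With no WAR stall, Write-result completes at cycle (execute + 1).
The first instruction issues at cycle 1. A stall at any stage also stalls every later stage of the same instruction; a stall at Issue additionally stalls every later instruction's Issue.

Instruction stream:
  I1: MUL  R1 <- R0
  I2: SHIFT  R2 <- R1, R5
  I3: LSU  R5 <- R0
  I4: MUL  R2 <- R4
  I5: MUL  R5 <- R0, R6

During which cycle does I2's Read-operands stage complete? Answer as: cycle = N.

c1: I1 dispatched to MUL
c2: I1 operands ready · I2 dispatched to SHIFT
c3: I3 dispatched to LSU
c4: I3 operands ready
c5: I3 complete
c8: I1 complete
c9: R1←I1
c10: I2 operands ready
c11: I2 complete · R5←I3
c12: R2←I2
c13: I4 dispatched to MUL
c14: I4 operands ready
c20: I4 complete
c21: R2←I4
c22: I5 dispatched to MUL
c23: I5 operands ready
c29: I5 complete
c30: R5←I5

cycle = 10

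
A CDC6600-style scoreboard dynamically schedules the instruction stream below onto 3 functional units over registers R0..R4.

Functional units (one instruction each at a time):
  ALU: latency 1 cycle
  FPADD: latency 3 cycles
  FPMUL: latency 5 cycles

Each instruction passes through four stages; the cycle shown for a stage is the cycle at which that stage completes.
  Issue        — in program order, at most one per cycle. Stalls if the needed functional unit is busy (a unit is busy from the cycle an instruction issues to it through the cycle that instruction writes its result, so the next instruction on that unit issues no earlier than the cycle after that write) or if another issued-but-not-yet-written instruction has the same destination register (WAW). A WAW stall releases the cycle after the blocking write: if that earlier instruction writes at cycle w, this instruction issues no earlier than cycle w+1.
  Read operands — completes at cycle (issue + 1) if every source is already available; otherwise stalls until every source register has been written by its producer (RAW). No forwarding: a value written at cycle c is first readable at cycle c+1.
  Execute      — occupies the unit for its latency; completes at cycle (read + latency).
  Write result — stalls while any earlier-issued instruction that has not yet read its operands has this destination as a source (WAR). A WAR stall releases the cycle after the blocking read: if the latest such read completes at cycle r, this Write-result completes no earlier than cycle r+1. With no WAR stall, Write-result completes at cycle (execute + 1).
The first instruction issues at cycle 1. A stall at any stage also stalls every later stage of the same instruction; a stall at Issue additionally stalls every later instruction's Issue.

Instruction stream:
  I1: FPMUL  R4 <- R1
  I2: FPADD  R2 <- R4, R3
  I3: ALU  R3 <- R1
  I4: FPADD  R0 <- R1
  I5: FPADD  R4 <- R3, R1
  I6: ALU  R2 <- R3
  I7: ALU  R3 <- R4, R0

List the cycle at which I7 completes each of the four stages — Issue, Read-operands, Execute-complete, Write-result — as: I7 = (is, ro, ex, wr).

I7 = (25, 26, 27, 28)

t=1  I1→FPMUL
t=2  I1 RO | I2→FPADD
t=3  I3→ALU
t=4  I3 RO
t=5  I3 EX
t=7  I1 EX
t=8  I1 WR R4
t=9  I2 RO
t=10  I3 WR R3
t=12  I2 EX
t=13  I2 WR R2
t=14  I4→FPADD
t=15  I4 RO
t=18  I4 EX
t=19  I4 WR R0
t=20  I5→FPADD
t=21  I5 RO | I6→ALU
t=22  I6 RO
t=23  I6 EX
t=24  I5 EX | I6 WR R2
t=25  I5 WR R4 | I7→ALU
t=26  I7 RO
t=27  I7 EX
t=28  I7 WR R3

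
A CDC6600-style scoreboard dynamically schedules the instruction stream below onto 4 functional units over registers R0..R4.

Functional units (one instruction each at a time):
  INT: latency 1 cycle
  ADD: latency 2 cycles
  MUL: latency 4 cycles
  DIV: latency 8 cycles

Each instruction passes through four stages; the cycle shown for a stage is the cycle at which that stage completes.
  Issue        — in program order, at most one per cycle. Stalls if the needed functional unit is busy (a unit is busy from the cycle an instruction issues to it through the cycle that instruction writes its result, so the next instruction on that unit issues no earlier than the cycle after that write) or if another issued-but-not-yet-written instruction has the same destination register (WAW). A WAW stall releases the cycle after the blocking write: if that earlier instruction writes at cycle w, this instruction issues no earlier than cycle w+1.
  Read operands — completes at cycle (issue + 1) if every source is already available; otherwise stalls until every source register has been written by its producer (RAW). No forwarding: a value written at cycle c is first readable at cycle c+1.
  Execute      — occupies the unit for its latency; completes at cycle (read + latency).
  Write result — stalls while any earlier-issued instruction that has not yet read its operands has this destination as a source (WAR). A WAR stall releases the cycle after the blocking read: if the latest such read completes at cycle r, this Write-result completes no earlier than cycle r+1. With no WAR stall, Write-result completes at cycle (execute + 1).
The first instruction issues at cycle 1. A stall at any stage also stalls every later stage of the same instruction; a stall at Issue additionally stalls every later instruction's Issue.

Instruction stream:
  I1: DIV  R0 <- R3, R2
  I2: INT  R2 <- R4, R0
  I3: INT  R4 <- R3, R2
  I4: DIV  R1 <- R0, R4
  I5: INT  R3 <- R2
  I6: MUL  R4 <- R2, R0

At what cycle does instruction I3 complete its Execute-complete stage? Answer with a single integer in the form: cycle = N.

cycle = 17

I1  is:1  ro:2  ex:10  wr:11
I2  is:2  ro:12  ex:13  wr:14  — RAW R0: wait I1 write@11
I3  is:15  ro:16  ex:17  wr:18  — struct: INT busy until I2 writes@14
I4  is:16  ro:19  ex:27  wr:28  — RAW R4: wait I3 write@18
I5  is:19  ro:20  ex:21  wr:22  — struct: INT busy until I3 writes@18
I6  is:20  ro:21  ex:25  wr:26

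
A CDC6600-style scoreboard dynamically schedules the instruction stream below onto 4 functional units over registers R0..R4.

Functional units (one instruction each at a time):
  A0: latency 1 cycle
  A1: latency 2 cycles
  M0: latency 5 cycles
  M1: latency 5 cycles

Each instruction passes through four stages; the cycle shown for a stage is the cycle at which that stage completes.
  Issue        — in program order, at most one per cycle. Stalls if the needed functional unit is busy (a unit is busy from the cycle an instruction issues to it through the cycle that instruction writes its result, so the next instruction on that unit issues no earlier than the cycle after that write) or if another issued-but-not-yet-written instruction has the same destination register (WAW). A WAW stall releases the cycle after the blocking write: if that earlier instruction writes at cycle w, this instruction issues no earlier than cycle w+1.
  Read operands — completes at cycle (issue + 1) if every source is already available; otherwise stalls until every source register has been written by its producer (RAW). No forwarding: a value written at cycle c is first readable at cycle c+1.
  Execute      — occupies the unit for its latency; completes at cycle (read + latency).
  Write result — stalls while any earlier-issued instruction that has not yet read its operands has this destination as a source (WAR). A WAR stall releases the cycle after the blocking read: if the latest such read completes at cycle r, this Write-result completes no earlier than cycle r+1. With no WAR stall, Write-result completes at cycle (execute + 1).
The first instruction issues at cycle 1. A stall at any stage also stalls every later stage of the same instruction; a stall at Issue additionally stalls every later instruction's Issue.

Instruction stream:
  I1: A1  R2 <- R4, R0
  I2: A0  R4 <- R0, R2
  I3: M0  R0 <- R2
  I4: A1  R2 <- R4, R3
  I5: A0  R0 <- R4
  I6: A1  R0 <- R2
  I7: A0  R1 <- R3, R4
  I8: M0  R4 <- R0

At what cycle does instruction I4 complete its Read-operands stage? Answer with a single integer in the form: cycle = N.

[1] I1→A1
[2] I1 RO · I2→A0
[3] I3→M0
[4] I1 EX
[5] I1 WR R2
[6] I2 RO · I3 RO · I4→A1
[7] I2 EX
[8] I2 WR R4
[9] I4 RO
[11] I3 EX · I4 EX
[12] I3 WR R0 · I4 WR R2
[13] I5→A0
[14] I5 RO
[15] I5 EX
[16] I5 WR R0
[17] I6→A1
[18] I6 RO · I7→A0
[19] I7 RO · I8→M0
[20] I6 EX · I7 EX
[21] I6 WR R0 · I7 WR R1
[22] I8 RO
[27] I8 EX
[28] I8 WR R4

cycle = 9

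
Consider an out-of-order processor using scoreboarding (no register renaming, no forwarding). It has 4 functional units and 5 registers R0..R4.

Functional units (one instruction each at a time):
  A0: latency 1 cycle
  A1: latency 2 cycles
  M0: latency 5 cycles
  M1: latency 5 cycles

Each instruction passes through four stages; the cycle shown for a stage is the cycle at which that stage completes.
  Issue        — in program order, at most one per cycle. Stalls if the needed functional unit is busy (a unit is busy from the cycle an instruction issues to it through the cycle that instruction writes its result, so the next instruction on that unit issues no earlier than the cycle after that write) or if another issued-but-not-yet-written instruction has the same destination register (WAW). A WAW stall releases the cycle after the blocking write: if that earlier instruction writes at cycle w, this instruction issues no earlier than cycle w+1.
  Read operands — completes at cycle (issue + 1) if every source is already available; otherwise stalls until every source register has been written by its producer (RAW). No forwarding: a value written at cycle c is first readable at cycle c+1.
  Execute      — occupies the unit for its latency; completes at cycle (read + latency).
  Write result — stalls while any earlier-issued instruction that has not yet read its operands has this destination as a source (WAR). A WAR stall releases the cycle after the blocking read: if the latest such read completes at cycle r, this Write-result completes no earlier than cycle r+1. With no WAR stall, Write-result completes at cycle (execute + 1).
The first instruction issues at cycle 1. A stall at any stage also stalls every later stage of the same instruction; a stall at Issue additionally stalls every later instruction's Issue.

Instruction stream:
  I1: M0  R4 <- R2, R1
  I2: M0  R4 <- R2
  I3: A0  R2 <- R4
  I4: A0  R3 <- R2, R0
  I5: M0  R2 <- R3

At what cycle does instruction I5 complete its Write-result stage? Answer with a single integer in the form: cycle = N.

cycle = 30

t=1  I1 dispatched to M0
t=2  I1 operands ready
t=7  I1 complete
t=8  R4←I1
t=9  I2 dispatched to M0
t=10  I2 operands ready, I3 dispatched to A0
t=15  I2 complete
t=16  R4←I2
t=17  I3 operands ready
t=18  I3 complete
t=19  R2←I3
t=20  I4 dispatched to A0
t=21  I4 operands ready, I5 dispatched to M0
t=22  I4 complete
t=23  R3←I4
t=24  I5 operands ready
t=29  I5 complete
t=30  R2←I5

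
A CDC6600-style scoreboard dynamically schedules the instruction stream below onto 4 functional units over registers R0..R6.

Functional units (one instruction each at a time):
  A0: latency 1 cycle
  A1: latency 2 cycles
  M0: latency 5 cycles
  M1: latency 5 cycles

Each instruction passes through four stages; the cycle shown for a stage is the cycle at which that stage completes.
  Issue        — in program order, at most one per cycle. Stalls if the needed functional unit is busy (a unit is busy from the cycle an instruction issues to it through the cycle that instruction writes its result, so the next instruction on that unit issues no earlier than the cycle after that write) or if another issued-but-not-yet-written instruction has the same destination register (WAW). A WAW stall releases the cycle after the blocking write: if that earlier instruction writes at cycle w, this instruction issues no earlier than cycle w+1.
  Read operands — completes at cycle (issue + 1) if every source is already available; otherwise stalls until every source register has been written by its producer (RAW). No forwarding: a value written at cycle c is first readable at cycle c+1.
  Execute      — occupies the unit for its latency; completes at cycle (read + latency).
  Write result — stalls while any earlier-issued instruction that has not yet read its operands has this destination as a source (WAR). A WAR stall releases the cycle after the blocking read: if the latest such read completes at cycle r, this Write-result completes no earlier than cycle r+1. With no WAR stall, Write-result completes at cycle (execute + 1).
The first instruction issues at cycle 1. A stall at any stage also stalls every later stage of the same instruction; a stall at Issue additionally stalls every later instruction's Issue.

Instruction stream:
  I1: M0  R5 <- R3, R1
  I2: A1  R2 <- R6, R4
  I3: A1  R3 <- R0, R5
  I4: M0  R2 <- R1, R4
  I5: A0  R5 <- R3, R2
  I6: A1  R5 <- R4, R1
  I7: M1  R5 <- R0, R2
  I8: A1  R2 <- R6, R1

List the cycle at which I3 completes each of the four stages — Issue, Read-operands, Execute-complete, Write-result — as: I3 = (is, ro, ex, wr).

t=1  I1→M0
t=2  I1 RO | I2→A1
t=3  I2 RO
t=5  I2 EX
t=6  I2 WR R2
t=7  I1 EX | I3→A1
t=8  I1 WR R5
t=9  I3 RO | I4→M0
t=10  I4 RO | I5→A0
t=11  I3 EX
t=12  I3 WR R3
t=15  I4 EX
t=16  I4 WR R2
t=17  I5 RO
t=18  I5 EX
t=19  I5 WR R5
t=20  I6→A1
t=21  I6 RO
t=23  I6 EX
t=24  I6 WR R5
t=25  I7→M1
t=26  I7 RO | I8→A1
t=27  I8 RO
t=29  I8 EX
t=30  I8 WR R2
t=31  I7 EX
t=32  I7 WR R5

I3 = (7, 9, 11, 12)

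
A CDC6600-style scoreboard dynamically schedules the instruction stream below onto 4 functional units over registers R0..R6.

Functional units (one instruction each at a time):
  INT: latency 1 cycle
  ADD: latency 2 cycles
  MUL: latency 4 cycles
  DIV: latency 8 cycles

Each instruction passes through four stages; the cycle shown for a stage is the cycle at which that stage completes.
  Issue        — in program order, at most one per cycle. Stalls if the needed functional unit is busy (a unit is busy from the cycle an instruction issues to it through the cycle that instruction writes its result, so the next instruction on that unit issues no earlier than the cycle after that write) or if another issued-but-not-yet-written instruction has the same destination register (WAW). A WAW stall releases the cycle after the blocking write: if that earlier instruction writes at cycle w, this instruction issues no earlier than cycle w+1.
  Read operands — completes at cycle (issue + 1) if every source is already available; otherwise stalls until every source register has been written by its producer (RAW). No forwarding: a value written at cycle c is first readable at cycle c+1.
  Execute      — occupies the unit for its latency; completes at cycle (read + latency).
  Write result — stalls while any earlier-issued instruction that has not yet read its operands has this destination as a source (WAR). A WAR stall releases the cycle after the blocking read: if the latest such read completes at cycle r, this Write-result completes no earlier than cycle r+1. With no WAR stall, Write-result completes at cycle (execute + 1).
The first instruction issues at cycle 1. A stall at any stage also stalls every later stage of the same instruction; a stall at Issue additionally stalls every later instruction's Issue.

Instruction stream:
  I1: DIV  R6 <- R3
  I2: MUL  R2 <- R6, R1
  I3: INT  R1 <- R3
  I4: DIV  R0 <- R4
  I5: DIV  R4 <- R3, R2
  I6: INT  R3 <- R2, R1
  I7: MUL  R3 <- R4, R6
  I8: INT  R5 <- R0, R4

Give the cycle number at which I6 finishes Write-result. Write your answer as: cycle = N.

[1] I1 issues→DIV
[2] I1 reads · I2 issues→MUL
[3] I3 issues→INT
[4] I3 reads
[5] I3 exec-done
[10] I1 exec-done
[11] I1 writes R6
[12] I2 reads · I4 issues→DIV
[13] I3 writes R1 · I4 reads
[16] I2 exec-done
[17] I2 writes R2
[21] I4 exec-done
[22] I4 writes R0
[23] I5 issues→DIV
[24] I5 reads · I6 issues→INT
[25] I6 reads
[26] I6 exec-done
[27] I6 writes R3
[28] I7 issues→MUL
[29] I8 issues→INT
[32] I5 exec-done
[33] I5 writes R4
[34] I7 reads · I8 reads
[35] I8 exec-done
[36] I8 writes R5
[38] I7 exec-done
[39] I7 writes R3

cycle = 27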